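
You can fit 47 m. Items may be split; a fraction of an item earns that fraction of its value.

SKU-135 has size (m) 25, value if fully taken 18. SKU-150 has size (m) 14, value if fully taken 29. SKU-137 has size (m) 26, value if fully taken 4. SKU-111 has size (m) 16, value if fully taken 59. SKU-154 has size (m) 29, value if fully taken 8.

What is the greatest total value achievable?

100.24

Rank by value-to-size ratio: SKU-111 59/16≈3.69, SKU-150 29/14≈2.07, SKU-135 18/25≈0.72, SKU-154 8/29≈0.276, SKU-137 4/26≈0.154.
SKU-111: take in full, 16 m for value 59 — 31 left.
Take all of SKU-150 (14 m, value 29) — 17 m left.
Only 17 m remain; take 17/25 of SKU-135 for value 18×17/25 = 12.24.
Total value = 100.24.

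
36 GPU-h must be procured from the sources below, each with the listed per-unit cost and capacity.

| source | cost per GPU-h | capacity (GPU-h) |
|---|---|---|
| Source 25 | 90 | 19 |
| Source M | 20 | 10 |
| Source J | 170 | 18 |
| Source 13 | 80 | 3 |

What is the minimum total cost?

2830

Fill from the cheapest source first.
Take 10 from Source M at 20 — need 26 more.
Source 13 (80): use full 3 — 23 GPU-h to go.
Source 25 (90): use full 19 — 4 GPU-h to go.
Source J (170): take the remaining 4 — done.
Cost = 10×20 + 3×80 + 19×90 + 4×170 = 2830.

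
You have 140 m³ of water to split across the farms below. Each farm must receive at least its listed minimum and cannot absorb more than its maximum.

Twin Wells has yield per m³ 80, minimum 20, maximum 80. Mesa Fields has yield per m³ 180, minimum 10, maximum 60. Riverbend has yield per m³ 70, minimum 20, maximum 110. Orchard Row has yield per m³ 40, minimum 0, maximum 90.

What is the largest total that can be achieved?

Meeting every minimum uses 20+10+20+0 = 50 m³, leaving 90.
Rank by yield per m³: Mesa Fields 180 > Twin Wells 80 > Riverbend 70 > Orchard Row 40.
Give Mesa Fields 50 more to hit its cap of 60 → 40 left.
Twin Wells has room for 60 more but only 40 remain, so it gets 60.
Total = 80×60 + 180×60 + 70×20 = 17000.

17000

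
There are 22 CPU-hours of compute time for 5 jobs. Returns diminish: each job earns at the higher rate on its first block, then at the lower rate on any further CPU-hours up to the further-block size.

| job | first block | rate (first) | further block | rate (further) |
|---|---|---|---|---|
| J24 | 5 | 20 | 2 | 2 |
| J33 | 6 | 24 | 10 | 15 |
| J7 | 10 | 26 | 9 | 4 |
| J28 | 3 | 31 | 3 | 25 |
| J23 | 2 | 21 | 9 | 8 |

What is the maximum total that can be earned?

572

Treat each block as its own option and order by rate: J28/T1 31 > J7/T1 26 > J28/T2 25 > J33/T1 24 > J23/T1 21 > J24/T1 20 > J33/T2 15 > J23/T2 8 > J7/T2 4 > J24/T2 2.
J28 T1 at 31: fill all 3 — 19 left.
J7 T1 at 26: fill all 10 — 9 left.
J28/T2 (25): +3 — 6 left.
J33 T1 at 24: fill all 6 — 0 left.
Total = 31×3 + 26×10 + 25×3 + 24×6 = 572.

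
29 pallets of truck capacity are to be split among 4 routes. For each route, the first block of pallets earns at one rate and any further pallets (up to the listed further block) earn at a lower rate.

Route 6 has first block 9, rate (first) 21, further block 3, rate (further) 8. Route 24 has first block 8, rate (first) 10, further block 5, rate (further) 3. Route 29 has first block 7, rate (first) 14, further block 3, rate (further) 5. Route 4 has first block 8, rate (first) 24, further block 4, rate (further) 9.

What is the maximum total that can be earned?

529

Order all 8 blocks by rate: Route 4/tier1 24 > Route 6/tier1 21 > Route 29/tier1 14 > Route 24/tier1 10 > Route 4/tier2 9 > Route 6/tier2 8 > Route 29/tier2 5 > Route 24/tier2 3.
Route 4/tier1 (24): +8 → 21 left.
Route 6 tier1 at 21: fill all 9 → 12 left.
Fill Route 29 tier1 block (7 at 14) → 5 left.
5 remain; put them into Route 24 tier1 at 10.
Total = 24×8 + 21×9 + 14×7 + 10×5 = 529.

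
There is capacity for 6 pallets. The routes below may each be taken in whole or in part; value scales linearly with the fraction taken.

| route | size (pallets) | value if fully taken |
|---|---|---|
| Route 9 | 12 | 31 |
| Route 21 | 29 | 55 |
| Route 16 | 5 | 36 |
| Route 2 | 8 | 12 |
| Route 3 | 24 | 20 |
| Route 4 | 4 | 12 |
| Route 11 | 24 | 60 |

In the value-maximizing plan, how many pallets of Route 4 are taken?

1

Best value per unit of size first: Route 16 36/5≈7.2, Route 4 12/4≈3, Route 9 31/12≈2.58, Route 11 60/24≈2.5, Route 21 55/29≈1.9, Route 2 12/8≈1.5, Route 3 20/24≈0.833.
Take all of Route 16 (5 pallets, value 36) → 1 pallets left.
Only 1 pallets remain; take 1/4 of Route 4 for value 12×1/4 = 3.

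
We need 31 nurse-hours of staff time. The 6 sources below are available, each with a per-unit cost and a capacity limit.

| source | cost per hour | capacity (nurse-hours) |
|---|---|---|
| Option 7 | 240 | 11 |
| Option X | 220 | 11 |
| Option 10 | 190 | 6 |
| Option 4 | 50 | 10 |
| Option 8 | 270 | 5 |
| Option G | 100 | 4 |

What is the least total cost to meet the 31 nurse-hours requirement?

4460

Use sources in increasing cost order.
Take 10 from Option 4 at 50 — need 21 more.
Option G (100): use full 4 — 17 nurse-hours to go.
Option 10 at 190: take all 6 nurse-hours — 11 still needed.
Option X (220): use full 11 — 0 nurse-hours to go.
Option 7, Option 8: unused.
Cost = 10×50 + 4×100 + 6×190 + 11×220 = 4460.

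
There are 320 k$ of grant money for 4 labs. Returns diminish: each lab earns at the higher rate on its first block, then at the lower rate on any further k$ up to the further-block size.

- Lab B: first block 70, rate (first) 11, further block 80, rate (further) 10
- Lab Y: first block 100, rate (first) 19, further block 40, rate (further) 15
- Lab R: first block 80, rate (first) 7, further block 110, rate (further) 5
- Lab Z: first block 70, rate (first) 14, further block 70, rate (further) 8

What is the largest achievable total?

4650

Order all 8 blocks by rate: Lab Y/tier1 19 > Lab Y/tier2 15 > Lab Z/tier1 14 > Lab B/tier1 11 > Lab B/tier2 10 > Lab Z/tier2 8 > Lab R/tier1 7 > Lab R/tier2 5.
Lab Y tier1 at 19: fill all 100 → 220 left.
Fill Lab Y tier2 block (40 at 15) → 180 left.
Lab Z/tier1 (14): +70 → 110 left.
Fill Lab B tier1 block (70 at 11) → 40 left.
Lab B/tier2: +40 of 80 at 10; pool empty.
Total = 19×100 + 15×40 + 14×70 + 11×70 + 10×40 = 4650.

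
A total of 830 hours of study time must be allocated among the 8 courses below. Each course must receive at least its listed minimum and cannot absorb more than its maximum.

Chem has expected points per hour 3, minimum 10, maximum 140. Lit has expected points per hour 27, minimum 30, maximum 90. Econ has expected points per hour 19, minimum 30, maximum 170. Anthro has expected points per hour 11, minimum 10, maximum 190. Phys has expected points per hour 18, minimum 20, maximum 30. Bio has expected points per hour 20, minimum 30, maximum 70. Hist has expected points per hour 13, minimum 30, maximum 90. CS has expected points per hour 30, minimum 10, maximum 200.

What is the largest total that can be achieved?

Meeting every minimum uses 10+30+30+10+20+30+30+10 = 170 hours, leaving 660.
Rank by expected points per hour: CS 30 > Lit 27 > Bio 20 > Econ 19 > Phys 18 > Hist 13 > Anthro 11 > Chem 3.
Give CS 190 more to hit its cap of 200 — 470 left.
Lit takes 60 more to reach its cap of 90 — 410 left.
Give Bio 40 more to hit its cap of 70 — 370 left.
Econ: +140 to 170 (cap) — 230 left.
Phys takes 10 more to reach its cap of 30 — 220 left.
Hist: +60 to 90 (cap) — 160 left.
Anthro has room for 180 more but only 160 remain, so it gets 170.
Total = 3×10 + 27×90 + 19×170 + 11×170 + 18×30 + 20×70 + 13×90 + 30×200 = 16670.

16670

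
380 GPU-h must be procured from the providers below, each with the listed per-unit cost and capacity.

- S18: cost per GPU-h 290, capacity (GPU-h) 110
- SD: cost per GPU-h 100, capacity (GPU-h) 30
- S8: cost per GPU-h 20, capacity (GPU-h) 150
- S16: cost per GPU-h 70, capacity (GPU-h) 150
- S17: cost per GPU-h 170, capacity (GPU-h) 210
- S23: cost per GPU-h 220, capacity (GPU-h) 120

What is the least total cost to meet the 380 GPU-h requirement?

25000

Cheapest first:
Take 150 from S8 at 20 — need 230 more.
S16 (70): use full 150 — 80 GPU-h to go.
Take 30 from SD at 100 — need 50 more.
S17 (170): take the remaining 50 — done.
S23, S18: unused.
Cost = 150×20 + 150×70 + 30×100 + 50×170 = 25000.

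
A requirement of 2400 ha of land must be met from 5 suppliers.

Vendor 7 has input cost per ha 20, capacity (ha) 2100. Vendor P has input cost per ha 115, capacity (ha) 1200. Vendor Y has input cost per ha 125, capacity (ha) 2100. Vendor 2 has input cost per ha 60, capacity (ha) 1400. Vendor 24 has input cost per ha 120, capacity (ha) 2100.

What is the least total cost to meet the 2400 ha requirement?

Cheapest first:
Vendor 7 (20): use full 2100 → 300 ha to go.
Vendor 2 (60): take the remaining 300 → done.
Vendor P, Vendor 24, Vendor Y: unused.
Cost = 2100×20 + 300×60 = 60000.

60000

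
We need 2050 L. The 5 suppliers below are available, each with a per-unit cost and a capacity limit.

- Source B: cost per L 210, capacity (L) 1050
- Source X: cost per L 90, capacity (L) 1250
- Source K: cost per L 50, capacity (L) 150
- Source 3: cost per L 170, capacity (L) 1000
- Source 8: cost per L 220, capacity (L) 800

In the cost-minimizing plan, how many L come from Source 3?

650

Fill from the cheapest supplier first.
Source K (50): use full 150 — 1900 L to go.
Source X (90): use full 1250 — 650 L to go.
Source 3 (170): take the remaining 650 — done.
Source B, Source 8: unused.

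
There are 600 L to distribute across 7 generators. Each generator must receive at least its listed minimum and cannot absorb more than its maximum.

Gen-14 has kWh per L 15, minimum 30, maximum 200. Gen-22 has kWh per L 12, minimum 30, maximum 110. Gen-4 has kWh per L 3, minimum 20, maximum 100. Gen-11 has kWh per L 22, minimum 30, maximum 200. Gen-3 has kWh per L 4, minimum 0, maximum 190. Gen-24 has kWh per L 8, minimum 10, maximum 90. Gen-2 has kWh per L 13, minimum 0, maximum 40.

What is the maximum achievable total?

9540

Meeting every minimum uses 30+30+20+30+0+10+0 = 120 L, leaving 480.
Order the generators by kWh per L: Gen-11 22 > Gen-14 15 > Gen-2 13 > Gen-22 12 > Gen-24 8 > Gen-3 4 > Gen-4 3.
Gen-11: +170 to 200 (cap) → 310 left.
Give Gen-14 170 more to hit its cap of 200 → 140 left.
Gen-2: +40 to 40 (cap) → 100 left.
Give Gen-22 80 more to hit its cap of 110 → 20 left.
Gen-24: +20 (room for 80) → 30. Pool exhausted.
Total = 15×200 + 12×110 + 3×20 + 22×200 + 8×30 + 13×40 = 9540.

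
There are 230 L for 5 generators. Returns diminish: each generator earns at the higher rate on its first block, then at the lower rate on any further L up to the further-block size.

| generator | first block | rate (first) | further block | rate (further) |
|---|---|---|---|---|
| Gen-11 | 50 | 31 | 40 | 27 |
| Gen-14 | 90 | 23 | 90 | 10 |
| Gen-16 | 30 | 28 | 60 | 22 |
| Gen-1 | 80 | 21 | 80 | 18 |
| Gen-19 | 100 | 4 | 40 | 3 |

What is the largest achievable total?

5980

Rank every tier by rate: Gen-11/first 31 > Gen-16/first 28 > Gen-11/second 27 > Gen-14/first 23 > Gen-16/second 22 > Gen-1/first 21 > Gen-1/second 18 > Gen-14/second 10 > Gen-19/first 4 > Gen-19/second 3.
Gen-11 first at 31: fill all 50 — 180 left.
Gen-16 first at 28: fill all 30 — 150 left.
Fill Gen-11 second block (40 at 27) — 110 left.
Fill Gen-14 first block (90 at 23) — 20 left.
Gen-16 second at 22: only 20 left, fill 20.
Total = 31×50 + 28×30 + 27×40 + 23×90 + 22×20 = 5980.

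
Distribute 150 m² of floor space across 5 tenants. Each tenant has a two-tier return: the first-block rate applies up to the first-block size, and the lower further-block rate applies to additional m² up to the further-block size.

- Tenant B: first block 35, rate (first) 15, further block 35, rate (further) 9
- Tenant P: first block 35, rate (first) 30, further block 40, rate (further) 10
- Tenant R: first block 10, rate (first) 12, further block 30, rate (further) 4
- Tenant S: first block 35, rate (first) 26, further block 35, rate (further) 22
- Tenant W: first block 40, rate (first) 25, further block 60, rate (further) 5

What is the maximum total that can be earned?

3805

Rank every tier by rate: Tenant P/tier1 30 > Tenant S/tier1 26 > Tenant W/tier1 25 > Tenant S/tier2 22 > Tenant B/tier1 15 > Tenant R/tier1 12 > Tenant P/tier2 10 > Tenant B/tier2 9 > Tenant W/tier2 5 > Tenant R/tier2 4.
Tenant P tier1 at 30: fill all 35 ; 115 left.
Tenant S tier1 at 26: fill all 35 ; 80 left.
Tenant W/tier1 (25): +40 ; 40 left.
Tenant S/tier2 (22): +35 ; 5 left.
Tenant B tier1 at 15: only 5 left, fill 5.
Total = 30×35 + 26×35 + 25×40 + 22×35 + 15×5 = 3805.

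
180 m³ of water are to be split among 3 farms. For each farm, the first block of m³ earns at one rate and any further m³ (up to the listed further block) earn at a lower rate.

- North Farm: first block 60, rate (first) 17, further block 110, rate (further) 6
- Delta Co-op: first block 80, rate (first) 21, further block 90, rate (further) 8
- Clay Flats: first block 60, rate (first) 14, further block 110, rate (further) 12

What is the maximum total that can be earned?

Rank every tier by rate: Delta Co-op/T1 21 > North Farm/T1 17 > Clay Flats/T1 14 > Clay Flats/T2 12 > Delta Co-op/T2 8 > North Farm/T2 6.
Fill Delta Co-op T1 block (80 at 21) → 100 left.
North Farm/T1 (17): +60 → 40 left.
Clay Flats T1 at 14: only 40 left, fill 40.
Total = 21×80 + 17×60 + 14×40 = 3260.

3260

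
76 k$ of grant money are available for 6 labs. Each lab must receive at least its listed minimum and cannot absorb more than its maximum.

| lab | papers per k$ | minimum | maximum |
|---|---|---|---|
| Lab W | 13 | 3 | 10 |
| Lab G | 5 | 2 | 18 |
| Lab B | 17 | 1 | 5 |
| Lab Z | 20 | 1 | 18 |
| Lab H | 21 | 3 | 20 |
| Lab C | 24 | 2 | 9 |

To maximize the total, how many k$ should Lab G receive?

Meeting every minimum uses 3+2+1+1+3+2 = 12 k$, leaving 64.
Rank by papers per k$: Lab C 24 > Lab H 21 > Lab Z 20 > Lab B 17 > Lab W 13 > Lab G 5.
Give Lab C 7 more to hit its cap of 9 → 57 left.
Lab H takes 17 more to reach its cap of 20 → 40 left.
Lab Z: +17 to 18 (cap) → 23 left.
Lab B takes 4 more to reach its cap of 5 → 19 left.
Lab W: +7 to 10 (cap) → 12 left.
Only 12 left; Lab G takes them to reach 14.

14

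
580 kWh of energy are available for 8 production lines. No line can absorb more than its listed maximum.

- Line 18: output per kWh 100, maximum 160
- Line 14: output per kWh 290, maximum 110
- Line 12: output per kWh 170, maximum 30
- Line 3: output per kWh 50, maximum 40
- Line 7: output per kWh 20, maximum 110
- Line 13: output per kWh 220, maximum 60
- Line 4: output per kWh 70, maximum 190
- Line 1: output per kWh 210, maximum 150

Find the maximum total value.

102600

Rank by output per kWh: Line 14 290 > Line 13 220 > Line 1 210 > Line 12 170 > Line 18 100 > Line 4 70 > Line 3 50 > Line 7 20.
Line 14 takes 110 to reach its cap of 110 ; 470 left.
Give Line 13 60 to hit its cap of 60 ; 410 left.
Give Line 1 150 to hit its cap of 150 ; 260 left.
Line 12 takes 30 to reach its cap of 30 ; 230 left.
Line 18: +160 to 160 (cap) ; 70 left.
Line 4 has room for 190 but only 70 remain, so it gets 70.
Total = 100×160 + 290×110 + 170×30 + 220×60 + 70×70 + 210×150 = 102600.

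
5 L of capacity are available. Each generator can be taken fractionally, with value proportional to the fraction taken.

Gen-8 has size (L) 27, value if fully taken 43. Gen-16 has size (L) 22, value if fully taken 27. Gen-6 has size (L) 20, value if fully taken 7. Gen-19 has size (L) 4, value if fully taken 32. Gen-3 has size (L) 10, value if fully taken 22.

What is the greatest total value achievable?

34.2

Best value per unit of size first: Gen-19 32/4≈8, Gen-3 22/10≈2.2, Gen-8 43/27≈1.59, Gen-16 27/22≈1.23, Gen-6 7/20≈0.35.
All 4 L of Gen-19 fit (value 32) — 1 remain.
Only 1 L remain; take 1/10 of Gen-3 for value 22×1/10 = 2.2.
Total value = 34.2.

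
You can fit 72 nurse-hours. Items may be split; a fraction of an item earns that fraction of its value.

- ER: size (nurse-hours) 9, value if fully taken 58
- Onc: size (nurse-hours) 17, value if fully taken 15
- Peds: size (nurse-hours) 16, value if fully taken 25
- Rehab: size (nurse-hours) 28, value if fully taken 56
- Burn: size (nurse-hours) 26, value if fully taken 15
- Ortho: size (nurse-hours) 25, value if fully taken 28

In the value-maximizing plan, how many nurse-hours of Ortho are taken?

Best value per unit of size first: ER 58/9≈6.44, Rehab 56/28≈2, Peds 25/16≈1.56, Ortho 28/25≈1.12, Onc 15/17≈0.882, Burn 15/26≈0.577.
Take all of ER (9 nurse-hours, value 58) ; 63 nurse-hours left.
All 28 nurse-hours of Rehab fit (value 56) ; 35 remain.
Peds: take in full, 16 nurse-hours for value 25 ; 19 left.
19 nurse-hours left: a 19/25 share of Ortho gives 28×19/25 = 21.28.

19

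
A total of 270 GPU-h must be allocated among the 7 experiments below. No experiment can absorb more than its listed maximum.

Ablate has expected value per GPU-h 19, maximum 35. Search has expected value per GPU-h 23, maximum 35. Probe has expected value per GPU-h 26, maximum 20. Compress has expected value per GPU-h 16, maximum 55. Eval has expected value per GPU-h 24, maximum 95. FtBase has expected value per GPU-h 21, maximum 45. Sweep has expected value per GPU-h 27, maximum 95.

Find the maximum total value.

6695

Highest expected value per GPU-h first: Sweep 27 > Probe 26 > Eval 24 > Search 23 > FtBase 21 > Ablate 19 > Compress 16.
Sweep: +95 to 95 (cap) — 175 left.
Probe: +20 to 20 (cap) — 155 left.
Eval takes 95 to reach its cap of 95 — 60 left.
Search takes 35 to reach its cap of 35 — 25 left.
Only 25 left; FtBase takes them to reach 25.
Total = 23×35 + 26×20 + 24×95 + 21×25 + 27×95 = 6695.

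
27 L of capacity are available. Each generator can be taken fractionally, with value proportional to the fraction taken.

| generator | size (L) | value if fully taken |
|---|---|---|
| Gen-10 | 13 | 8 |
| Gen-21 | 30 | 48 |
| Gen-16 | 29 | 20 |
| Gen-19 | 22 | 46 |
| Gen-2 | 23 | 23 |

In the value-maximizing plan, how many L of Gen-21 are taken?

Sort by value density: Gen-19 46/22≈2.09, Gen-21 48/30≈1.6, Gen-2 23/23≈1, Gen-16 20/29≈0.69, Gen-10 8/13≈0.615.
Gen-19: take in full, 22 L for value 46 — 5 left.
Only 5 L remain; take 5/30 of Gen-21 for value 48×5/30 = 8.

5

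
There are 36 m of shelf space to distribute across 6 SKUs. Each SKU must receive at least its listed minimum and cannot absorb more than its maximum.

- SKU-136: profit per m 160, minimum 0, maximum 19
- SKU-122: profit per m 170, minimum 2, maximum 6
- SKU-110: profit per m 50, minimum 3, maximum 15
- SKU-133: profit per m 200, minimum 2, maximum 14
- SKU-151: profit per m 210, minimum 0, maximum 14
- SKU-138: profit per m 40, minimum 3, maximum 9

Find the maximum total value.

Meeting every minimum uses 0+2+3+2+0+3 = 10 m, leaving 26.
Rank by profit per m: SKU-151 210 > SKU-133 200 > SKU-122 170 > SKU-136 160 > SKU-110 50 > SKU-138 40.
Give SKU-151 14 more to hit its cap of 14 → 12 left.
SKU-133: +12 to 14 (cap) → 0 left.
Total = 170×2 + 50×3 + 200×14 + 210×14 + 40×3 = 6350.

6350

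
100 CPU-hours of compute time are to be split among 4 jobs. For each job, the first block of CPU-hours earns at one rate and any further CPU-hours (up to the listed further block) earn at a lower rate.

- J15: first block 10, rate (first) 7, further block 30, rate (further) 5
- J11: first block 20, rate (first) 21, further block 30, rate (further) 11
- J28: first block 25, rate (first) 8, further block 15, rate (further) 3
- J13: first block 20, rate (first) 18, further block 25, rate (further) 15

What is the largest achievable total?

1525

Order all 8 blocks by rate: J11/tier1 21 > J13/tier1 18 > J13/tier2 15 > J11/tier2 11 > J28/tier1 8 > J15/tier1 7 > J15/tier2 5 > J28/tier2 3.
J11/tier1 (21): +20 — 80 left.
J13/tier1 (18): +20 — 60 left.
Fill J13 tier2 block (25 at 15) — 35 left.
J11/tier2 (11): +30 — 5 left.
J28 tier1 at 8: only 5 left, fill 5.
Total = 21×20 + 18×20 + 15×25 + 11×30 + 8×5 = 1525.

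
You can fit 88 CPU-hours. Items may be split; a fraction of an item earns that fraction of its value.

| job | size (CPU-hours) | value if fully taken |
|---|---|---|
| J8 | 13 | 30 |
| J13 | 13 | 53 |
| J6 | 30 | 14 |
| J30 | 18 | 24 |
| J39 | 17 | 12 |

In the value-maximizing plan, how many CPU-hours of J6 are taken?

27

Sort by value density: J13 53/13≈4.08, J8 30/13≈2.31, J30 24/18≈1.33, J39 12/17≈0.706, J6 14/30≈0.467.
Take all of J13 (13 CPU-hours, value 53) ; 75 CPU-hours left.
All 13 CPU-hours of J8 fit (value 30) ; 62 remain.
All 18 CPU-hours of J30 fit (value 24) ; 44 remain.
Take all of J39 (17 CPU-hours, value 12) ; 27 CPU-hours left.
27 CPU-hours left: a 27/30 share of J6 gives 14×27/30 = 12.6.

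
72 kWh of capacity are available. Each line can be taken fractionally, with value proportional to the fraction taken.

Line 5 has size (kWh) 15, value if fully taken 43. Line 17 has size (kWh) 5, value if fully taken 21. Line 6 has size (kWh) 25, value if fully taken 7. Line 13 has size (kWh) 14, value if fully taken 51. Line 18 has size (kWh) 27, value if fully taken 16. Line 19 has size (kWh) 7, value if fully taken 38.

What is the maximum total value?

Sort by value density: Line 19 38/7≈5.43, Line 17 21/5≈4.2, Line 13 51/14≈3.64, Line 5 43/15≈2.87, Line 18 16/27≈0.593, Line 6 7/25≈0.28.
All 7 kWh of Line 19 fit (value 38) ; 65 remain.
Line 17: take in full, 5 kWh for value 21 ; 60 left.
All 14 kWh of Line 13 fit (value 51) ; 46 remain.
Line 5: take in full, 15 kWh for value 43 ; 31 left.
Line 18: take in full, 27 kWh for value 16 ; 4 left.
4 kWh left: a 4/25 share of Line 6 gives 7×4/25 = 1.12.
Total value = 170.12.

170.12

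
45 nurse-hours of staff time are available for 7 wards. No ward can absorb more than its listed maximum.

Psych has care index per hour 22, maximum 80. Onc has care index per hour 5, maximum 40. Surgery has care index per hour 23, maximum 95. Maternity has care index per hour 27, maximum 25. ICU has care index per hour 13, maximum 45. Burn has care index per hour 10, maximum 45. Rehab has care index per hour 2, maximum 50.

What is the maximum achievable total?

1135

Order the wards by care index per hour: Maternity 27 > Surgery 23 > Psych 22 > ICU 13 > Burn 10 > Onc 5 > Rehab 2.
Maternity takes 25 to reach its cap of 25 — 20 left.
Surgery: +20 (room for 95) → 20. Pool exhausted.
Total = 23×20 + 27×25 = 1135.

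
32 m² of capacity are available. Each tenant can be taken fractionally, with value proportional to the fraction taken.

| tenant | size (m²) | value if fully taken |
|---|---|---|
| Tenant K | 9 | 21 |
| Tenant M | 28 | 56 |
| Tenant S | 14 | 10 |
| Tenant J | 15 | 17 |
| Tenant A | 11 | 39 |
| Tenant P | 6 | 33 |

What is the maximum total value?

Sort by value density: Tenant P 33/6≈5.5, Tenant A 39/11≈3.55, Tenant K 21/9≈2.33, Tenant M 56/28≈2, Tenant J 17/15≈1.13, Tenant S 10/14≈0.714.
All 6 m² of Tenant P fit (value 33) ; 26 remain.
Tenant A: take in full, 11 m² for value 39 ; 15 left.
Tenant K: take in full, 9 m² for value 21 ; 6 left.
6 m² left: a 6/28 share of Tenant M gives 56×6/28 = 12.
Total value = 105.

105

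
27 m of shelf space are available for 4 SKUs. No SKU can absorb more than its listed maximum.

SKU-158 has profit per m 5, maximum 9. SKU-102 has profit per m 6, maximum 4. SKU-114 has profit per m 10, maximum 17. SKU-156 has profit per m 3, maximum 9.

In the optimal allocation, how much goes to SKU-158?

6

Order the SKUs by profit per m: SKU-114 10 > SKU-102 6 > SKU-158 5 > SKU-156 3.
SKU-114 takes 17 to reach its cap of 17 — 10 left.
SKU-102: +4 to 4 (cap) — 6 left.
Only 6 left; SKU-158 takes them to reach 6.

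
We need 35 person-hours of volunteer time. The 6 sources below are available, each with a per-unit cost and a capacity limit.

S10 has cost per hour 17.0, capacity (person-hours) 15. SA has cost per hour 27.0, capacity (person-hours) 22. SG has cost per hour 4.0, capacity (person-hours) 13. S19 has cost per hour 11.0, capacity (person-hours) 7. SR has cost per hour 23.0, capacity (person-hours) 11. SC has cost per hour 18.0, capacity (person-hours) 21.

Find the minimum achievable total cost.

Fill from the cheapest source first.
SG at 4.0: take all 13 person-hours ; 22 still needed.
S19 (11.0): use full 7 ; 15 person-hours to go.
Take 15 from S10 at 17.0 ; need 0 more.
SC, SR, SA: unused.
Cost = 13×4.0 + 7×11.0 + 15×17.0 = 384.

384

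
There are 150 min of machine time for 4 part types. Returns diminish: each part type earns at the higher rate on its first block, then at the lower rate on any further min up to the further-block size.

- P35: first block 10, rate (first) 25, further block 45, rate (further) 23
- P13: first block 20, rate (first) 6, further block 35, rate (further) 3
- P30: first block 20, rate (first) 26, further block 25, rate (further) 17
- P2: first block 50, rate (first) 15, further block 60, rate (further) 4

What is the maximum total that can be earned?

Treat each block as its own option and order by rate: P30/T1 26 > P35/T1 25 > P35/T2 23 > P30/T2 17 > P2/T1 15 > P13/T1 6 > P2/T2 4 > P13/T2 3.
Fill P30 T1 block (20 at 26) ; 130 left.
Fill P35 T1 block (10 at 25) ; 120 left.
Fill P35 T2 block (45 at 23) ; 75 left.
P30 T2 at 17: fill all 25 ; 50 left.
Fill P2 T1 block (50 at 15) ; 0 left.
Total = 26×20 + 25×10 + 23×45 + 17×25 + 15×50 = 2980.

2980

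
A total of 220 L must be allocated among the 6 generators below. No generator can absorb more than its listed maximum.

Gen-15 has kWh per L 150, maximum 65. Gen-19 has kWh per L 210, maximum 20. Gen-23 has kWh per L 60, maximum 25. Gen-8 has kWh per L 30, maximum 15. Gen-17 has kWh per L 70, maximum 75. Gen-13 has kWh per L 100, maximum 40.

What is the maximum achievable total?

24400

Order the generators by kWh per L: Gen-19 210 > Gen-15 150 > Gen-13 100 > Gen-17 70 > Gen-23 60 > Gen-8 30.
Gen-19 takes 20 to reach its cap of 20 → 200 left.
Gen-15 takes 65 to reach its cap of 65 → 135 left.
Give Gen-13 40 to hit its cap of 40 → 95 left.
Give Gen-17 75 to hit its cap of 75 → 20 left.
Only 20 left; Gen-23 takes them to reach 20.
Total = 150×65 + 210×20 + 60×20 + 70×75 + 100×40 = 24400.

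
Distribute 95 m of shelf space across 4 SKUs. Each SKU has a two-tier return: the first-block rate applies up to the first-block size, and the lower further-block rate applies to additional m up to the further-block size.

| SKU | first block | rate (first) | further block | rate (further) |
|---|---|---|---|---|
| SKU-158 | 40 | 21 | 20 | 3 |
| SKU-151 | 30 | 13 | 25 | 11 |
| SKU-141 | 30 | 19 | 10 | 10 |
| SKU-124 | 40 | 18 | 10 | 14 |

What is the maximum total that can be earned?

Rank every tier by rate: SKU-158/first 21 > SKU-141/first 19 > SKU-124/first 18 > SKU-124/second 14 > SKU-151/first 13 > SKU-151/second 11 > SKU-141/second 10 > SKU-158/second 3.
Fill SKU-158 first block (40 at 21) — 55 left.
Fill SKU-141 first block (30 at 19) — 25 left.
25 remain; put them into SKU-124 first at 18.
Total = 21×40 + 19×30 + 18×25 = 1860.

1860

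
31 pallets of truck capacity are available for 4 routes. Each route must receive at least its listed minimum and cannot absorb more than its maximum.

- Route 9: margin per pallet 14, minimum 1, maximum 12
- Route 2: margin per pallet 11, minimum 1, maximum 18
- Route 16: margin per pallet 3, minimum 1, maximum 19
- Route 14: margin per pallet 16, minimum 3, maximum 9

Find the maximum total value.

Meeting every minimum uses 1+1+1+3 = 6 pallets, leaving 25.
Order the routes by margin per pallet: Route 14 16 > Route 9 14 > Route 2 11 > Route 16 3.
Give Route 14 6 more to hit its cap of 9 → 19 left.
Give Route 9 11 more to hit its cap of 12 → 8 left.
Only 8 left; Route 2 takes them to reach 9.
Total = 14×12 + 11×9 + 3×1 + 16×9 = 414.

414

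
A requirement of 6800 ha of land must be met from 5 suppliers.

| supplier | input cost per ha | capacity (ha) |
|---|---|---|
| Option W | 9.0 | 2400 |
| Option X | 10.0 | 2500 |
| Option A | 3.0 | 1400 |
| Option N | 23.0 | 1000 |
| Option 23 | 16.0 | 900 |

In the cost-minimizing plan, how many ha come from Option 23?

Fill from the cheapest supplier first.
Take 1400 from Option A at 3.0 ; need 5400 more.
Take 2400 from Option W at 9.0 ; need 3000 more.
Option X (10.0): use full 2500 ; 500 ha to go.
Option 23 (16.0): take the remaining 500 ; done.
Option N: unused.

500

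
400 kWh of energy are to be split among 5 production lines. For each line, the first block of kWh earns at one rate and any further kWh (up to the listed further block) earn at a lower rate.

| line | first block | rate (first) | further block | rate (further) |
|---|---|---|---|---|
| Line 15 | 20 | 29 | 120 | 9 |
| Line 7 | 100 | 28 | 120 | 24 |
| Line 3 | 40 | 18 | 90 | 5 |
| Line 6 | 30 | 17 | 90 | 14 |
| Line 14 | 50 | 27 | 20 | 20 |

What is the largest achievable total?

9520

Treat each block as its own option and order by rate: Line 15/tier1 29 > Line 7/tier1 28 > Line 14/tier1 27 > Line 7/tier2 24 > Line 14/tier2 20 > Line 3/tier1 18 > Line 6/tier1 17 > Line 6/tier2 14 > Line 15/tier2 9 > Line 3/tier2 5.
Fill Line 15 tier1 block (20 at 29) — 380 left.
Line 7/tier1 (28): +100 — 280 left.
Line 14 tier1 at 27: fill all 50 — 230 left.
Line 7/tier2 (24): +120 — 110 left.
Line 14 tier2 at 20: fill all 20 — 90 left.
Line 3/tier1 (18): +40 — 50 left.
Fill Line 6 tier1 block (30 at 17) — 20 left.
Line 6 tier2 at 14: only 20 left, fill 20.
Total = 29×20 + 28×100 + 27×50 + 24×120 + 20×20 + 18×40 + 17×30 + 14×20 = 9520.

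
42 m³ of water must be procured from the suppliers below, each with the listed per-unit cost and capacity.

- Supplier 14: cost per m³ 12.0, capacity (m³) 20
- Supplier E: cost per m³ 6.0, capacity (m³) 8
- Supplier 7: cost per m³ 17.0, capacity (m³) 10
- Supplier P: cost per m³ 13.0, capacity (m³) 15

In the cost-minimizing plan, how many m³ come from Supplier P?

Cheapest first:
Supplier E (6.0): use full 8 ; 34 m³ to go.
Supplier 14 at 12.0: take all 20 m³ ; 14 still needed.
Take 14 from Supplier P at 13.0 to finish.
Supplier 7: unused.

14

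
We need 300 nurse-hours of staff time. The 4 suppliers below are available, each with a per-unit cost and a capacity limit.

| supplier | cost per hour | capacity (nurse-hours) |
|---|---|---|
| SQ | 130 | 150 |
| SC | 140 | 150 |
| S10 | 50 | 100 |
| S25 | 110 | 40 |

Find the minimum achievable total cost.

30300

Cheapest first:
Take 100 from S10 at 50 → need 200 more.
Take 40 from S25 at 110 → need 160 more.
SQ at 130: take all 150 nurse-hours → 10 still needed.
Take 10 from SC at 140 to finish.
Cost = 100×50 + 40×110 + 150×130 + 10×140 = 30300.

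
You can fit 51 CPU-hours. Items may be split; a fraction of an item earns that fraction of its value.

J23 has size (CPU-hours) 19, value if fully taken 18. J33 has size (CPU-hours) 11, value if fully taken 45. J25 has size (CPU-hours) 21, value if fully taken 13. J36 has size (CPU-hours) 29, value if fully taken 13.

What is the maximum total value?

Sort by value density: J33 45/11≈4.09, J23 18/19≈0.947, J25 13/21≈0.619, J36 13/29≈0.448.
Take all of J33 (11 CPU-hours, value 45) ; 40 CPU-hours left.
Take all of J23 (19 CPU-hours, value 18) ; 21 CPU-hours left.
J25: take in full, 21 CPU-hours for value 13 ; 0 left.
Total value = 76.

76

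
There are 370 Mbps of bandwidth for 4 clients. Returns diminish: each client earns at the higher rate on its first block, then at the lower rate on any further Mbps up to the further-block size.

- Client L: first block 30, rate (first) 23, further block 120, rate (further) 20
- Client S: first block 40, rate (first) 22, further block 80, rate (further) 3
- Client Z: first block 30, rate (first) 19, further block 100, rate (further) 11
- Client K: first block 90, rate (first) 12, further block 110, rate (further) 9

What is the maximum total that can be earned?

Treat each block as its own option and order by rate: Client L/T1 23 > Client S/T1 22 > Client L/T2 20 > Client Z/T1 19 > Client K/T1 12 > Client Z/T2 11 > Client K/T2 9 > Client S/T2 3.
Client L T1 at 23: fill all 30 — 340 left.
Fill Client S T1 block (40 at 22) — 300 left.
Client L/T2 (20): +120 — 180 left.
Client Z/T1 (19): +30 — 150 left.
Client K/T1 (12): +90 — 60 left.
Client Z/T2: +60 of 100 at 11; pool empty.
Total = 23×30 + 22×40 + 20×120 + 19×30 + 12×90 + 11×60 = 6280.

6280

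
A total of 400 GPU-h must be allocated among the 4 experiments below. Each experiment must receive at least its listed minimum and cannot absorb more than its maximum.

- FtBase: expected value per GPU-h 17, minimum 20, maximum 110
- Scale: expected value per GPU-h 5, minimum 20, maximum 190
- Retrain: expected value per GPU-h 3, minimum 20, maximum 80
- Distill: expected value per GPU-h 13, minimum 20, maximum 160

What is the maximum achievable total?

Meeting every minimum uses 20+20+20+20 = 80 GPU-h, leaving 320.
Rank by expected value per GPU-h: FtBase 17 > Distill 13 > Scale 5 > Retrain 3.
FtBase takes 90 more to reach its cap of 110 — 230 left.
Distill: +140 to 160 (cap) — 90 left.
Scale: +90 (room for 170) → 110. Pool exhausted.
Total = 17×110 + 5×110 + 3×20 + 13×160 = 4560.

4560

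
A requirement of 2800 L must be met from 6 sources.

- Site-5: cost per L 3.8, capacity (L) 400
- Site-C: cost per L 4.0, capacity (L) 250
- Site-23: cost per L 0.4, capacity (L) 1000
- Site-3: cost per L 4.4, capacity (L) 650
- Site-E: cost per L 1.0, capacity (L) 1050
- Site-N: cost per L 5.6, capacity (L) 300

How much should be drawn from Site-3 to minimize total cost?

100

Use sources in increasing cost order.
Site-23 at 0.4: take all 1000 L — 1800 still needed.
Take 1050 from Site-E at 1.0 — need 750 more.
Site-5 at 3.8: take all 400 L — 350 still needed.
Site-C (4.0): use full 250 — 100 L to go.
Site-3 (4.4): take the remaining 100 — done.
Site-N: unused.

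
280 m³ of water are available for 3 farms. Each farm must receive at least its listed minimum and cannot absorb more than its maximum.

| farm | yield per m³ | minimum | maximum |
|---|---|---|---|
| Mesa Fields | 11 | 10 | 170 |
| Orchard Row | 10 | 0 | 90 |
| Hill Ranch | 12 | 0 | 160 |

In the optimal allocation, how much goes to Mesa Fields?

Meeting every minimum uses 10+0+0 = 10 m³, leaving 270.
Rank by yield per m³: Hill Ranch 12 > Mesa Fields 11 > Orchard Row 10.
Hill Ranch takes 160 more to reach its cap of 160 — 110 left.
Only 110 left; Mesa Fields takes them to reach 120.

120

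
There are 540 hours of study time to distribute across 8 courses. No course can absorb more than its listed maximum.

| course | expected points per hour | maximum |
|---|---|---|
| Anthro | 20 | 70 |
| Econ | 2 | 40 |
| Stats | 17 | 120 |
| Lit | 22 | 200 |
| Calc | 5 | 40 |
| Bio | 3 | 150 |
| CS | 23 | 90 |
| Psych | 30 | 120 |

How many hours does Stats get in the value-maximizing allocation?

Highest expected points per hour first: Psych 30 > CS 23 > Lit 22 > Anthro 20 > Stats 17 > Calc 5 > Bio 3 > Econ 2.
Psych takes 120 to reach its cap of 120 → 420 left.
CS takes 90 to reach its cap of 90 → 330 left.
Lit takes 200 to reach its cap of 200 → 130 left.
Anthro takes 70 to reach its cap of 70 → 60 left.
Stats has room for 120 but only 60 remain, so it gets 60.

60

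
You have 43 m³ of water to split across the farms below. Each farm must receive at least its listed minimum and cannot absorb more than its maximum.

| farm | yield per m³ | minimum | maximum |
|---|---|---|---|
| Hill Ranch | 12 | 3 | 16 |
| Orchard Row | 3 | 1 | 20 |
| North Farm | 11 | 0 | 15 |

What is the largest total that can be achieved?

Meeting every minimum uses 3+1+0 = 4 m³, leaving 39.
Highest yield per m³ first: Hill Ranch 12 > North Farm 11 > Orchard Row 3.
Give Hill Ranch 13 more to hit its cap of 16 → 26 left.
North Farm takes 15 more to reach its cap of 15 → 11 left.
Only 11 left; Orchard Row takes them to reach 12.
Total = 12×16 + 3×12 + 11×15 = 393.

393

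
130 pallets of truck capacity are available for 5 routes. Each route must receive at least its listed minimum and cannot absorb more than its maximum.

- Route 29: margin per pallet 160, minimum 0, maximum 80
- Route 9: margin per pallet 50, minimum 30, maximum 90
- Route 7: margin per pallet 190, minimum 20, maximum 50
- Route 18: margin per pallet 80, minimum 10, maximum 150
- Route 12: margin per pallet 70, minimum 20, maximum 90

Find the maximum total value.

16400

Meeting every minimum uses 0+30+20+10+20 = 80 pallets, leaving 50.
Rank by margin per pallet: Route 7 190 > Route 29 160 > Route 18 80 > Route 12 70 > Route 9 50.
Give Route 7 30 more to hit its cap of 50 → 20 left.
Route 29 has room for 80 more but only 20 remain, so it gets 20.
Total = 160×20 + 50×30 + 190×50 + 80×10 + 70×20 = 16400.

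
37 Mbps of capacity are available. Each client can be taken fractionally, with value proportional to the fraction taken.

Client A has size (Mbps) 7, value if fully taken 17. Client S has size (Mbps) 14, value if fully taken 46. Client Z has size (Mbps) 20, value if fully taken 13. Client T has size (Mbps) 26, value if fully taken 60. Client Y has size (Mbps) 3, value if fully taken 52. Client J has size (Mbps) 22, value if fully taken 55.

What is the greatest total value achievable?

148

Sort by value density: Client Y 52/3≈17.3, Client S 46/14≈3.29, Client J 55/22≈2.5, Client A 17/7≈2.43, Client T 60/26≈2.31, Client Z 13/20≈0.65.
Client Y: take in full, 3 Mbps for value 52 → 34 left.
All 14 Mbps of Client S fit (value 46) → 20 remain.
Fill the last 20 Mbps with part of Client J: 20/22 of it earns 50.
Total value = 148.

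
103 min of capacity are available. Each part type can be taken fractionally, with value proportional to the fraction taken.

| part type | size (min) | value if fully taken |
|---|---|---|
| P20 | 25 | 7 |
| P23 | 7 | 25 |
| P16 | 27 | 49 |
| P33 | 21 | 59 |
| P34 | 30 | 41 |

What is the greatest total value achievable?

179.04

Rank by value-to-size ratio: P23 25/7≈3.57, P33 59/21≈2.81, P16 49/27≈1.81, P34 41/30≈1.37, P20 7/25≈0.28.
Take all of P23 (7 min, value 25) — 96 min left.
Take all of P33 (21 min, value 59) — 75 min left.
P16: take in full, 27 min for value 49 — 48 left.
All 30 min of P34 fit (value 41) — 18 remain.
18 min left: a 18/25 share of P20 gives 7×18/25 = 5.04.
Total value = 179.04.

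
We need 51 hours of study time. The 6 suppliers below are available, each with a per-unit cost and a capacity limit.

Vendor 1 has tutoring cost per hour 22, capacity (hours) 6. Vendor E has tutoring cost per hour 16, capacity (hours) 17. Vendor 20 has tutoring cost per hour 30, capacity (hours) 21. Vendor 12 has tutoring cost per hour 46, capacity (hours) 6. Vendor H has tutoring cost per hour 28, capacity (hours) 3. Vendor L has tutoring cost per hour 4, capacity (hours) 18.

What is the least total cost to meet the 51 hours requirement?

Use suppliers in increasing cost order.
Vendor L at 4: take all 18 hours → 33 still needed.
Vendor E at 16: take all 17 hours → 16 still needed.
Take 6 from Vendor 1 at 22 → need 10 more.
Take 3 from Vendor H at 28 → need 7 more.
Vendor 20 at 30: take 7 of its 21 → requirement met.
Vendor 12: unused.
Cost = 18×4 + 17×16 + 6×22 + 3×28 + 7×30 = 770.

770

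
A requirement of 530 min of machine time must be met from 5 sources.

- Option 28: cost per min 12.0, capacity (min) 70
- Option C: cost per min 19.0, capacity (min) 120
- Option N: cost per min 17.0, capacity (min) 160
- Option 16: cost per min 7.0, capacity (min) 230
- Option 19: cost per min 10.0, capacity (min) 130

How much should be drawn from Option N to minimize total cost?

Cheapest first:
Option 16 at 7.0: take all 230 min → 300 still needed.
Take 130 from Option 19 at 10.0 → need 170 more.
Take 70 from Option 28 at 12.0 → need 100 more.
Take 100 from Option N at 17.0 to finish.
Option C: unused.

100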